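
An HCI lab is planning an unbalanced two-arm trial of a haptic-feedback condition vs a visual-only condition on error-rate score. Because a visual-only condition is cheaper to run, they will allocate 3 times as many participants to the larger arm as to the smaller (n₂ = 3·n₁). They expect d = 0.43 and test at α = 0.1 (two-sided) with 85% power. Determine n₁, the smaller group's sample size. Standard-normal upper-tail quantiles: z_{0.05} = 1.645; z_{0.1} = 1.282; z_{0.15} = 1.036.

With allocation ratio k = n₂/n₁ = 3, Var(x̄₁−x̄₂) = σ²(1/n₁ + 1/(k·n₁)) = σ²·(k+1)/(k·n₁).
So n₁ = (1 + 1/k)·((z_{α/2} + z_β)/d)² = 1.333 × (2.681/0.43)².
n₁ = 1.333 × 38.87 = 51.8.
Round up: n₁ = 52, giving n₂ = 3 × 52 = 156.

n₁ = 52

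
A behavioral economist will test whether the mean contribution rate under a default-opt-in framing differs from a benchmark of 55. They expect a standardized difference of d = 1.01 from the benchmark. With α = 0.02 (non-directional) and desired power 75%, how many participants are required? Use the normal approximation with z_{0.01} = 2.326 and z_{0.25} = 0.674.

n = 9

For a one-sample test: n = ((z_{α/2} + z_β) / d)².
z_{α/2} + z_β = 2.326 + 0.674 = 3.000.
n = (3.000 / 1.01)² = 2.970² = 8.82.
Round up.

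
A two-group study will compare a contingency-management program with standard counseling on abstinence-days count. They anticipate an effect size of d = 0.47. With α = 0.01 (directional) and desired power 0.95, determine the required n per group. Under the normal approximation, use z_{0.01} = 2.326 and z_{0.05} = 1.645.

For two independent groups with equal n: n = 2·((z_{α} + z_β) / d)².
z_{α} + z_β = 2.326 + 1.645 = 3.971.
n = 2 × (3.971 / 0.47)² = 2 × 8.449² = 2 × 71.38 = 142.8.
Round up to the next whole participant.

n = 143 per group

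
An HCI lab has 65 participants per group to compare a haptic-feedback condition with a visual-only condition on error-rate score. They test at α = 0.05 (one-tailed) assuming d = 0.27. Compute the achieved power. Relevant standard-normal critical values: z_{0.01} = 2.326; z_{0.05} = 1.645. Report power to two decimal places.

power ≈ 0.46

For two equal groups, power = Φ(d·√(n/2) − z_{α}).
d·√(n/2) = 0.27 × √(65/2) = 0.27 × 5.701 = 1.539.
z_β = 1.539 − 1.645 = -0.106.
Power = Φ(-0.106) = 0.458.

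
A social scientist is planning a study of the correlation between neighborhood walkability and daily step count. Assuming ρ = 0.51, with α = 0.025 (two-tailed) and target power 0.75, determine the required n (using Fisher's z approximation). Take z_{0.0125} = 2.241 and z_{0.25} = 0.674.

n = 30

Fisher's z: C = ½·ln((1+r)/(1−r)) = ½·ln(3.0816) = 0.5627.
n = ((z_{α/2} + z_β)/C)² + 3.
(2.241 + 0.674) / 0.5627 = 2.915 / 0.5627 = 5.180.
n = 5.180² + 3 = 26.84 + 3 = 29.8.
Round up.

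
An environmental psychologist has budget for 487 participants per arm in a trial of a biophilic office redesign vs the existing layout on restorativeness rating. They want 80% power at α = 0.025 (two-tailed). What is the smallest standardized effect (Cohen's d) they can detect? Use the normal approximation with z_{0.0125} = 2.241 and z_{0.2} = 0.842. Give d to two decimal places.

For two independent groups of n = 487 each: d_min = (z_{α/2} + z_β)·√(2/n).
z-sum = 2.241 + 0.842 = 3.083.
d_min = 3.083 × √(2/487) = 3.083 × 0.0641 = 0.198.

d_min ≈ 0.20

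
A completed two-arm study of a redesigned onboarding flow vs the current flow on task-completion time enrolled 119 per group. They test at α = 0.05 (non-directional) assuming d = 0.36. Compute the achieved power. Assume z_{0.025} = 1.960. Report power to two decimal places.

power ≈ 0.79

For two equal groups, power = Φ(d·√(n/2) − z_{α/2}).
d·√(n/2) = 0.36 × √(119/2) = 0.36 × 7.714 = 2.777.
z_β = 2.777 − 1.960 = 0.817.
Power = Φ(0.817) = 0.793.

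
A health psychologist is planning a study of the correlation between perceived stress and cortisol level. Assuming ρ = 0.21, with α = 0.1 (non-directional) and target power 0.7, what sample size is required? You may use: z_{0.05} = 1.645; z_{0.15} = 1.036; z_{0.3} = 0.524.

n = 107

Fisher's z: C = ½·ln((1+r)/(1−r)) = ½·ln(1.5316) = 0.2132.
n = ((z_{α/2} + z_β)/C)² + 3.
(1.645 + 0.524) / 0.2132 = 2.169 / 0.2132 = 10.174.
n = 10.174² + 3 = 103.50 + 3 = 106.5.
Round up.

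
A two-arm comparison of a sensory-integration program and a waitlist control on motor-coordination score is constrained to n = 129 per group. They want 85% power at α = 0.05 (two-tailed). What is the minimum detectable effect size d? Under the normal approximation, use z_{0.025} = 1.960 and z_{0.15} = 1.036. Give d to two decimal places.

For two independent groups of n = 129 each: d_min = (z_{α/2} + z_β)·√(2/n).
z-sum = 1.960 + 1.036 = 2.996.
d_min = 2.996 × √(2/129) = 2.996 × 0.1245 = 0.373.

d_min ≈ 0.37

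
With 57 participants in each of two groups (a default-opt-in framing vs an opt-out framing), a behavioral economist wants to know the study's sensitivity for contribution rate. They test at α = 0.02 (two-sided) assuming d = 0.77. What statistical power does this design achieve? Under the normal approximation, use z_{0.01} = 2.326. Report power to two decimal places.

For two equal groups, power = Φ(d·√(n/2) − z_{α/2}).
d·√(n/2) = 0.77 × √(57/2) = 0.77 × 5.339 = 4.111.
z_β = 4.111 − 2.326 = 1.785.
Power = Φ(1.785) = 0.963.

power ≈ 0.96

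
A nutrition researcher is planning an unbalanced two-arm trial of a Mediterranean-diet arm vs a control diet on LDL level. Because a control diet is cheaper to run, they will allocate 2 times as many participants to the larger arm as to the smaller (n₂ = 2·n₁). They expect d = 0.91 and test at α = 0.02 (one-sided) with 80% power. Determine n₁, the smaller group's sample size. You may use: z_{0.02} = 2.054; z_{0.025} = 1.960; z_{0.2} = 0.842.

With allocation ratio k = n₂/n₁ = 2, Var(x̄₁−x̄₂) = σ²(1/n₁ + 1/(k·n₁)) = σ²·(k+1)/(k·n₁).
So n₁ = (1 + 1/k)·((z_{α} + z_β)/d)² = 1.500 × (2.896/0.91)².
n₁ = 1.500 × 10.13 = 15.2.
Round up: n₁ = 16, giving n₂ = 2 × 16 = 32.

n₁ = 16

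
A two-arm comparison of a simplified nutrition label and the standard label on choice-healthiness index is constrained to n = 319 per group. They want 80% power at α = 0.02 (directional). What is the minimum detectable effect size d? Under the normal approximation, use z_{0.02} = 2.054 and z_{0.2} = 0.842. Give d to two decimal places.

For two independent groups of n = 319 each: d_min = (z_{α} + z_β)·√(2/n).
z-sum = 2.054 + 0.842 = 2.896.
d_min = 2.896 × √(2/319) = 2.896 × 0.0792 = 0.229.

d_min ≈ 0.23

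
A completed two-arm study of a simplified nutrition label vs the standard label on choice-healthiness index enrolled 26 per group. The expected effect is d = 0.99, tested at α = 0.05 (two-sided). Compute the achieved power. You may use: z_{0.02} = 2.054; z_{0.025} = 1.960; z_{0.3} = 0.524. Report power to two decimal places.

For two equal groups, power = Φ(d·√(n/2) − z_{α/2}).
d·√(n/2) = 0.99 × √(26/2) = 0.99 × 3.606 = 3.569.
z_β = 3.569 − 1.960 = 1.609.
Power = Φ(1.609) = 0.946.

power ≈ 0.95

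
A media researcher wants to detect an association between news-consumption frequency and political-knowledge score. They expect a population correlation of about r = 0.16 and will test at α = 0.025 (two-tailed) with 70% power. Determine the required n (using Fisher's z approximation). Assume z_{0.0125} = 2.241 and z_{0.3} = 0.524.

n = 297

Fisher's z: C = ½·ln((1+r)/(1−r)) = ½·ln(1.3810) = 0.1614.
n = ((z_{α/2} + z_β)/C)² + 3.
(2.241 + 0.524) / 0.1614 = 2.765 / 0.1614 = 17.131.
n = 17.131² + 3 = 293.48 + 3 = 296.5.
Round up.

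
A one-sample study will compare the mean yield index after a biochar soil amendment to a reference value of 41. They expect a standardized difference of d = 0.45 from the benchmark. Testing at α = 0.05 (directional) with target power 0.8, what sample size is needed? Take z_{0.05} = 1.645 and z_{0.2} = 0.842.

n = 31

For a one-sample test: n = ((z_{α} + z_β) / d)².
z_{α} + z_β = 1.645 + 0.842 = 2.487.
n = (2.487 / 0.45)² = 5.527² = 30.54.
Round up.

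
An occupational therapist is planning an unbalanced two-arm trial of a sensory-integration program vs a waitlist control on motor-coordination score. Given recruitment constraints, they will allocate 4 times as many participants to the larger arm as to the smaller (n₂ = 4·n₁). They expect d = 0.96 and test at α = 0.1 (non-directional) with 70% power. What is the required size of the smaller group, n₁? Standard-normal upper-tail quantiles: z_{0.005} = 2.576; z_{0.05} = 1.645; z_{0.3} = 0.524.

With allocation ratio k = n₂/n₁ = 4, Var(x̄₁−x̄₂) = σ²(1/n₁ + 1/(k·n₁)) = σ²·(k+1)/(k·n₁).
So n₁ = (1 + 1/k)·((z_{α/2} + z_β)/d)² = 1.250 × (2.169/0.96)².
n₁ = 1.250 × 5.10 = 6.4.
Round up: n₁ = 7, giving n₂ = 4 × 7 = 28.

n₁ = 7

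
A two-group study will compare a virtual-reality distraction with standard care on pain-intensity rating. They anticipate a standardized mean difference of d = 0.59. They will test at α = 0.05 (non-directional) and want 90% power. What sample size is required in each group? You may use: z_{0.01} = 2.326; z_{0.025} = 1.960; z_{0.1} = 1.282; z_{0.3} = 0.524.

For two independent groups with equal n: n = 2·((z_{α/2} + z_β) / d)².
z_{α/2} + z_β = 1.960 + 1.282 = 3.242.
n = 2 × (3.242 / 0.59)² = 2 × 5.495² = 2 × 30.19 = 60.4.
Round up to the next whole participant.

n = 61 per group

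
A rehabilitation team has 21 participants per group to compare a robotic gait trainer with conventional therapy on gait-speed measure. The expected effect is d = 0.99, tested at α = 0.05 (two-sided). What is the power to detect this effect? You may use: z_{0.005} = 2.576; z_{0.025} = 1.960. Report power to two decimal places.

For two equal groups, power = Φ(d·√(n/2) − z_{α/2}).
d·√(n/2) = 0.99 × √(21/2) = 0.99 × 3.240 = 3.208.
z_β = 3.208 − 1.960 = 1.248.
Power = Φ(1.248) = 0.894.

power ≈ 0.89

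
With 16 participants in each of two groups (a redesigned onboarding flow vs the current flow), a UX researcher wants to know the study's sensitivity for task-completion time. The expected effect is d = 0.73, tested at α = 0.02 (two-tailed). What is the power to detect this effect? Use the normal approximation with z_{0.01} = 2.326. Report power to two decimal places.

power ≈ 0.40

For two equal groups, power = Φ(d·√(n/2) − z_{α/2}).
d·√(n/2) = 0.73 × √(16/2) = 0.73 × 2.828 = 2.065.
z_β = 2.065 − 2.326 = -0.261.
Power = Φ(-0.261) = 0.397.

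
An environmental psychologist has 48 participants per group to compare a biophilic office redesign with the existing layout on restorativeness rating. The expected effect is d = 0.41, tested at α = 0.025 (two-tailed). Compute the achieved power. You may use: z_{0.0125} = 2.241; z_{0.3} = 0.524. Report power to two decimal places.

For two equal groups, power = Φ(d·√(n/2) − z_{α/2}).
d·√(n/2) = 0.41 × √(48/2) = 0.41 × 4.899 = 2.009.
z_β = 2.009 − 2.241 = -0.232.
Power = Φ(-0.232) = 0.408.

power ≈ 0.41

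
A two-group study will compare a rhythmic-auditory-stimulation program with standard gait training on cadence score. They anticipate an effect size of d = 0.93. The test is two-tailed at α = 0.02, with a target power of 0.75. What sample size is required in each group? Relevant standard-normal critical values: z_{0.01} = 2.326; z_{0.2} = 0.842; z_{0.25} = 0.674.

n = 21 per group

For two independent groups with equal n: n = 2·((z_{α/2} + z_β) / d)².
z_{α/2} + z_β = 2.326 + 0.674 = 3.000.
n = 2 × (3.000 / 0.93)² = 2 × 3.226² = 2 × 10.41 = 20.8.
Round up to the next whole participant.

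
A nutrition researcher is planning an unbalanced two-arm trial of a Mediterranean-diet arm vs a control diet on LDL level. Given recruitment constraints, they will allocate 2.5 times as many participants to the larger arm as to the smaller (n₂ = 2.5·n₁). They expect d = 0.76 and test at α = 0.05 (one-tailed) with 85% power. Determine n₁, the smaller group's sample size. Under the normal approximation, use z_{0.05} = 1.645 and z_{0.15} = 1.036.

With allocation ratio k = n₂/n₁ = 2.5, Var(x̄₁−x̄₂) = σ²(1/n₁ + 1/(k·n₁)) = σ²·(k+1)/(k·n₁).
So n₁ = (1 + 1/k)·((z_{α} + z_β)/d)² = 1.400 × (2.681/0.76)².
n₁ = 1.400 × 12.44 = 17.4.
Round up: n₁ = 18, giving n₂ = 2.5 × 18 = 45.

n₁ = 18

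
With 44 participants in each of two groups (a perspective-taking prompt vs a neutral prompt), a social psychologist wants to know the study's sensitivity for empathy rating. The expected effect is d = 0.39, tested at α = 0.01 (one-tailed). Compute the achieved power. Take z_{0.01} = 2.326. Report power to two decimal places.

For two equal groups, power = Φ(d·√(n/2) − z_{α}).
d·√(n/2) = 0.39 × √(44/2) = 0.39 × 4.690 = 1.829.
z_β = 1.829 − 2.326 = -0.497.
Power = Φ(-0.497) = 0.310.

power ≈ 0.31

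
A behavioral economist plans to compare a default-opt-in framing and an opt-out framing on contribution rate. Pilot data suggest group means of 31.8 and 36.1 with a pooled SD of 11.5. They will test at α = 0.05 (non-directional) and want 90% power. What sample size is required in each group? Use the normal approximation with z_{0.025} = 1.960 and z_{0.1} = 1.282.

n = 151 per group

Cohen's d = |M₁ − M₂| / SD_pooled = |31.8 − 36.1| / 11.5 = 4.3 / 11.5 = 0.374.
For two independent groups with equal n: n = 2·((z_{α/2} + z_β) / d)².
z_{α/2} + z_β = 1.960 + 1.282 = 3.242.
n = 2 × (3.242 / 0.374)² = 2 × 8.668² = 2 × 75.14 = 150.3.
Round up to the next whole participant.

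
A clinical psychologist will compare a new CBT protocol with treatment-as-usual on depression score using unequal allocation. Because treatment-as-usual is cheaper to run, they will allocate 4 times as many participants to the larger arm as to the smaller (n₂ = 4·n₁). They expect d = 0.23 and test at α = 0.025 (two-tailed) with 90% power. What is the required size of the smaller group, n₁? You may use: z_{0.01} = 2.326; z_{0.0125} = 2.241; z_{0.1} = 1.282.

With allocation ratio k = n₂/n₁ = 4, Var(x̄₁−x̄₂) = σ²(1/n₁ + 1/(k·n₁)) = σ²·(k+1)/(k·n₁).
So n₁ = (1 + 1/k)·((z_{α/2} + z_β)/d)² = 1.250 × (3.523/0.23)².
n₁ = 1.250 × 234.62 = 293.3.
Round up: n₁ = 294, giving n₂ = 4 × 294 = 1176.

n₁ = 294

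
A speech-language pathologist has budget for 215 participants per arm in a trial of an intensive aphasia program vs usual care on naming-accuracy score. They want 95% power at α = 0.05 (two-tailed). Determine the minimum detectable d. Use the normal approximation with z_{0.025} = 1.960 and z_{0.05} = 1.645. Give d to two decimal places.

d_min ≈ 0.35

For two independent groups of n = 215 each: d_min = (z_{α/2} + z_β)·√(2/n).
z-sum = 1.960 + 1.645 = 3.605.
d_min = 3.605 × √(2/215) = 3.605 × 0.0964 = 0.348.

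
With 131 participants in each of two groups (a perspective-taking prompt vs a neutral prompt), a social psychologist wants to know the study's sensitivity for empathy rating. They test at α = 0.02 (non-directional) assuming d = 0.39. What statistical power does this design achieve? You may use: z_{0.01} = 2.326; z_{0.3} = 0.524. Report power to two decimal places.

power ≈ 0.80

For two equal groups, power = Φ(d·√(n/2) − z_{α/2}).
d·√(n/2) = 0.39 × √(131/2) = 0.39 × 8.093 = 3.156.
z_β = 3.156 − 2.326 = 0.830.
Power = Φ(0.830) = 0.797.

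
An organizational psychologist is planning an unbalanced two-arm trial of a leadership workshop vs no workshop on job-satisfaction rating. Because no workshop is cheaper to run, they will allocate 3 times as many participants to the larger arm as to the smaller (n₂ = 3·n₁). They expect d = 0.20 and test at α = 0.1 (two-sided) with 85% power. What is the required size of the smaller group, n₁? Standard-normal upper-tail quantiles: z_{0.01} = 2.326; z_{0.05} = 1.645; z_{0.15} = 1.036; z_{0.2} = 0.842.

n₁ = 240

With allocation ratio k = n₂/n₁ = 3, Var(x̄₁−x̄₂) = σ²(1/n₁ + 1/(k·n₁)) = σ²·(k+1)/(k·n₁).
So n₁ = (1 + 1/k)·((z_{α/2} + z_β)/d)² = 1.333 × (2.681/0.20)².
n₁ = 1.333 × 179.69 = 239.6.
Round up: n₁ = 240, giving n₂ = 3 × 240 = 720.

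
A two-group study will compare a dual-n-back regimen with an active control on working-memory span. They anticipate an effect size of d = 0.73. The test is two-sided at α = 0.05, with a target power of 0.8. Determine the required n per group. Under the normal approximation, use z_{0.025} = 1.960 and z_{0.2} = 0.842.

n = 30 per group

For two independent groups with equal n: n = 2·((z_{α/2} + z_β) / d)².
z_{α/2} + z_β = 1.960 + 0.842 = 2.802.
n = 2 × (2.802 / 0.73)² = 2 × 3.838² = 2 × 14.73 = 29.5.
Round up to the next whole participant.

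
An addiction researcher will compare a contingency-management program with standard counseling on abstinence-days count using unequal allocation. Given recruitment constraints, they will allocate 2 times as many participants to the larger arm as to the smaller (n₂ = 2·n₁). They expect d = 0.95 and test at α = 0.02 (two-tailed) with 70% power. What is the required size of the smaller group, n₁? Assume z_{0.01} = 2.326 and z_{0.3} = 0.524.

With allocation ratio k = n₂/n₁ = 2, Var(x̄₁−x̄₂) = σ²(1/n₁ + 1/(k·n₁)) = σ²·(k+1)/(k·n₁).
So n₁ = (1 + 1/k)·((z_{α/2} + z_β)/d)² = 1.500 × (2.850/0.95)².
n₁ = 1.500 × 9.00 = 13.5.
Round up: n₁ = 14, giving n₂ = 2 × 14 = 28.

n₁ = 14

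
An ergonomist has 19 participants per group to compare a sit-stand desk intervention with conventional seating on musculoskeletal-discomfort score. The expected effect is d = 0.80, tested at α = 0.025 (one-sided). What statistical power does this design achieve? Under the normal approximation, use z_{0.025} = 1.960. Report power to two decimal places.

For two equal groups, power = Φ(d·√(n/2) − z_{α}).
d·√(n/2) = 0.80 × √(19/2) = 0.80 × 3.082 = 2.466.
z_β = 2.466 − 1.960 = 0.506.
Power = Φ(0.506) = 0.693.

power ≈ 0.69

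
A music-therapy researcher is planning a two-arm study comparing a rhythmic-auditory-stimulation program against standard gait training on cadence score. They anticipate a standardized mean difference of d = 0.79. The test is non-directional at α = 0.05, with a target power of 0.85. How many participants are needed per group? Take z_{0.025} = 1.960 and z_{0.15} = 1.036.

For two independent groups with equal n: n = 2·((z_{α/2} + z_β) / d)².
z_{α/2} + z_β = 1.960 + 1.036 = 2.996.
n = 2 × (2.996 / 0.79)² = 2 × 3.792² = 2 × 14.38 = 28.8.
Round up to the next whole participant.

n = 29 per group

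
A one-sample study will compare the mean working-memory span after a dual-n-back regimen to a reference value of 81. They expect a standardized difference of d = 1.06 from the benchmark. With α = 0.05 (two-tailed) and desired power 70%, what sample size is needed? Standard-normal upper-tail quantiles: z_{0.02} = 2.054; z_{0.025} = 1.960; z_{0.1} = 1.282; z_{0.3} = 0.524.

n = 6

For a one-sample test: n = ((z_{α/2} + z_β) / d)².
z_{α/2} + z_β = 1.960 + 0.524 = 2.484.
n = (2.484 / 1.06)² = 2.343² = 5.49.
Round up.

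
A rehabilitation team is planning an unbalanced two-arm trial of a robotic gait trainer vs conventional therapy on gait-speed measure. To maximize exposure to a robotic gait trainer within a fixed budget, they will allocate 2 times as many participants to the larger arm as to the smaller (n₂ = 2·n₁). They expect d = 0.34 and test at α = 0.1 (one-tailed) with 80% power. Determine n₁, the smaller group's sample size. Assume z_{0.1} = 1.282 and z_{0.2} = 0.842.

With allocation ratio k = n₂/n₁ = 2, Var(x̄₁−x̄₂) = σ²(1/n₁ + 1/(k·n₁)) = σ²·(k+1)/(k·n₁).
So n₁ = (1 + 1/k)·((z_{α} + z_β)/d)² = 1.500 × (2.124/0.34)².
n₁ = 1.500 × 39.03 = 58.5.
Round up: n₁ = 59, giving n₂ = 2 × 59 = 118.

n₁ = 59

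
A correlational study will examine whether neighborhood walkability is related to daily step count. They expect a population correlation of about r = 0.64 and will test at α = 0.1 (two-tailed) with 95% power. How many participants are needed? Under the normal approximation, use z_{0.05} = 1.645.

Fisher's z: C = ½·ln((1+r)/(1−r)) = ½·ln(4.5556) = 0.7582.
n = ((z_{α/2} + z_β)/C)² + 3.
(1.645 + 1.645) / 0.7582 = 3.290 / 0.7582 = 4.339.
n = 4.339² + 3 = 18.83 + 3 = 21.8.
Round up.

n = 22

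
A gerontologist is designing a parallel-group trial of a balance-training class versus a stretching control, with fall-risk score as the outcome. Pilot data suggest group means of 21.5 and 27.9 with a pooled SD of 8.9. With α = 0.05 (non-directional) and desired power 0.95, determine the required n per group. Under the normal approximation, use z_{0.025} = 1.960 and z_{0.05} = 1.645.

n = 51 per group

Cohen's d = |M₁ − M₂| / SD_pooled = |21.5 − 27.9| / 8.9 = 6.4 / 8.9 = 0.719.
For two independent groups with equal n: n = 2·((z_{α/2} + z_β) / d)².
z_{α/2} + z_β = 1.960 + 1.645 = 3.605.
n = 2 × (3.605 / 0.719)² = 2 × 5.014² = 2 × 25.14 = 50.3.
Round up to the next whole participant.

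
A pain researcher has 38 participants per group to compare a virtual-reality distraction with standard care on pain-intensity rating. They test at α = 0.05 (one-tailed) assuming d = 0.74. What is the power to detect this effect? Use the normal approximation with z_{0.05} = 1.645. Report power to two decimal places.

power ≈ 0.94

For two equal groups, power = Φ(d·√(n/2) − z_{α}).
d·√(n/2) = 0.74 × √(38/2) = 0.74 × 4.359 = 3.226.
z_β = 3.226 − 1.645 = 1.581.
Power = Φ(1.581) = 0.943.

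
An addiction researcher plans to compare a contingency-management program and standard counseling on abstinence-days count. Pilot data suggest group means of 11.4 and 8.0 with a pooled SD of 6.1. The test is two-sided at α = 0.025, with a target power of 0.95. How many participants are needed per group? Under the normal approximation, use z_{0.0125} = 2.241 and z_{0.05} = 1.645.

n = 98 per group

Cohen's d = |M₁ − M₂| / SD_pooled = |11.4 − 8.0| / 6.1 = 3.4 / 6.1 = 0.557.
For two independent groups with equal n: n = 2·((z_{α/2} + z_β) / d)².
z_{α/2} + z_β = 2.241 + 1.645 = 3.886.
n = 2 × (3.886 / 0.557)² = 2 × 6.977² = 2 × 48.67 = 97.3.
Round up to the next whole participant.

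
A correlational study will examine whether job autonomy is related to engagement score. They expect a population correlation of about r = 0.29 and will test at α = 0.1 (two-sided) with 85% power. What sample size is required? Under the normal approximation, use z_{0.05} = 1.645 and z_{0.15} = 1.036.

n = 84

Fisher's z: C = ½·ln((1+r)/(1−r)) = ½·ln(1.8169) = 0.2986.
n = ((z_{α/2} + z_β)/C)² + 3.
(1.645 + 1.036) / 0.2986 = 2.681 / 0.2986 = 8.979.
n = 8.979² + 3 = 80.61 + 3 = 83.6.
Round up.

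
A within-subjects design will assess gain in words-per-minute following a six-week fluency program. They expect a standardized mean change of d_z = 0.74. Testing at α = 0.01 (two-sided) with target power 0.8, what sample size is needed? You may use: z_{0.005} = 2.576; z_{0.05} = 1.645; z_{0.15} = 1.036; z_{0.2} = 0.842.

n = 22 pairs

For a paired (one-sample on differences) test: n = ((z_{α/2} + z_β) / d)².
z_{α/2} + z_β = 2.576 + 0.842 = 3.418.
n = (3.418 / 0.74)² = 4.619² = 21.33.
Round up.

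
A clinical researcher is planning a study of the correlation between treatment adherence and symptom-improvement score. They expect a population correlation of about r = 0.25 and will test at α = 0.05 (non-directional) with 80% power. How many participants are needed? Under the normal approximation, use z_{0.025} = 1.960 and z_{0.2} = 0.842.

n = 124

Fisher's z: C = ½·ln((1+r)/(1−r)) = ½·ln(1.6667) = 0.2554.
n = ((z_{α/2} + z_β)/C)² + 3.
(1.960 + 0.842) / 0.2554 = 2.802 / 0.2554 = 10.971.
n = 10.971² + 3 = 120.36 + 3 = 123.4.
Round up.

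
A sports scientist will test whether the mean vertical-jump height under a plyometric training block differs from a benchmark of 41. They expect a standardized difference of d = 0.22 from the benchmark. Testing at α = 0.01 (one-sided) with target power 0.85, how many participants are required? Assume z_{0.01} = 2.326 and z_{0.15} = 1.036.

For a one-sample test: n = ((z_{α} + z_β) / d)².
z_{α} + z_β = 2.326 + 1.036 = 3.362.
n = (3.362 / 0.22)² = 15.282² = 233.53.
Round up.

n = 234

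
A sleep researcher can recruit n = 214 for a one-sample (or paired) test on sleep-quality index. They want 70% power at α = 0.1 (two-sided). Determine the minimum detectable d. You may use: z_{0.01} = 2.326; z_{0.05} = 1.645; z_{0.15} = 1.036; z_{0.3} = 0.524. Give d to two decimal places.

For a single sample (or paired design) of n = 214: d_min = (z_{α/2} + z_β)/√n.
z-sum = 1.645 + 0.524 = 2.169.
d_min = 2.169 / √214 = 2.169 / 14.629 = 0.148.

d_min ≈ 0.15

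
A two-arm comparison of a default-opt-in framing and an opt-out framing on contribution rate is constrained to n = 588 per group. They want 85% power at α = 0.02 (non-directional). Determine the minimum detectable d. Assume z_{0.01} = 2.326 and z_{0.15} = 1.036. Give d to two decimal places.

d_min ≈ 0.20

For two independent groups of n = 588 each: d_min = (z_{α/2} + z_β)·√(2/n).
z-sum = 2.326 + 1.036 = 3.362.
d_min = 3.362 × √(2/588) = 3.362 × 0.0583 = 0.196.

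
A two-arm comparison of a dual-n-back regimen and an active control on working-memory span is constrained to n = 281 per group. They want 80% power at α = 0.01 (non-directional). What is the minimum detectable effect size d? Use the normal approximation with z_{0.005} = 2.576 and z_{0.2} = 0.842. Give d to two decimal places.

d_min ≈ 0.29

For two independent groups of n = 281 each: d_min = (z_{α/2} + z_β)·√(2/n).
z-sum = 2.576 + 0.842 = 3.418.
d_min = 3.418 × √(2/281) = 3.418 × 0.0844 = 0.288.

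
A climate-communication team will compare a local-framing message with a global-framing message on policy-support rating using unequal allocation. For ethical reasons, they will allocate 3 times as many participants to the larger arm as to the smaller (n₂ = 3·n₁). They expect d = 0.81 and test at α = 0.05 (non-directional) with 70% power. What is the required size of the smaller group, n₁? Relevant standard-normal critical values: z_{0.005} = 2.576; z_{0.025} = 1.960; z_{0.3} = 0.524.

With allocation ratio k = n₂/n₁ = 3, Var(x̄₁−x̄₂) = σ²(1/n₁ + 1/(k·n₁)) = σ²·(k+1)/(k·n₁).
So n₁ = (1 + 1/k)·((z_{α/2} + z_β)/d)² = 1.333 × (2.484/0.81)².
n₁ = 1.333 × 9.40 = 12.5.
Round up: n₁ = 13, giving n₂ = 3 × 13 = 39.

n₁ = 13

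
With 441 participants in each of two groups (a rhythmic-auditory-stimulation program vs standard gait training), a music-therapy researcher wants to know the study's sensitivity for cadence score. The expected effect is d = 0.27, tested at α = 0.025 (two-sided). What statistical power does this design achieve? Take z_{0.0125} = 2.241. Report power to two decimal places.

For two equal groups, power = Φ(d·√(n/2) − z_{α/2}).
d·√(n/2) = 0.27 × √(441/2) = 0.27 × 14.849 = 4.009.
z_β = 4.009 − 2.241 = 1.768.
Power = Φ(1.768) = 0.961.

power ≈ 0.96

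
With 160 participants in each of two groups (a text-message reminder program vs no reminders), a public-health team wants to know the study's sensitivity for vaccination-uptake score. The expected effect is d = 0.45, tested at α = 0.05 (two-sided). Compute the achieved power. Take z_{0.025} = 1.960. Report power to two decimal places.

power ≈ 0.98

For two equal groups, power = Φ(d·√(n/2) − z_{α/2}).
d·√(n/2) = 0.45 × √(160/2) = 0.45 × 8.944 = 4.025.
z_β = 4.025 − 1.960 = 2.065.
Power = Φ(2.065) = 0.981.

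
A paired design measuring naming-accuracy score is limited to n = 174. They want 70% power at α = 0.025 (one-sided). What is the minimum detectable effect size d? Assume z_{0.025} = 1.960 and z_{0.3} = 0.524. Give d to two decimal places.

d_min ≈ 0.19

For a single sample (or paired design) of n = 174: d_min = (z_{α} + z_β)/√n.
z-sum = 1.960 + 0.524 = 2.484.
d_min = 2.484 / √174 = 2.484 / 13.191 = 0.188.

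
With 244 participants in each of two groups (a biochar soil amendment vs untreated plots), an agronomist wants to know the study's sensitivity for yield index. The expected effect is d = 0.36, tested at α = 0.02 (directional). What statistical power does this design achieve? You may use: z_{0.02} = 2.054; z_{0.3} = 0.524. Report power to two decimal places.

power ≈ 0.97

For two equal groups, power = Φ(d·√(n/2) − z_{α}).
d·√(n/2) = 0.36 × √(244/2) = 0.36 × 11.045 = 3.976.
z_β = 3.976 − 2.054 = 1.922.
Power = Φ(1.922) = 0.973.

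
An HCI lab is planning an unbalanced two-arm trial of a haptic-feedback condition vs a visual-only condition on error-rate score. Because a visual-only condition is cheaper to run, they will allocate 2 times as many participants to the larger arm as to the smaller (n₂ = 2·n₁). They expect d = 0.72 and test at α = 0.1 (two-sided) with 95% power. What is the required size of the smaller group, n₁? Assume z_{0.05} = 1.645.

n₁ = 32

With allocation ratio k = n₂/n₁ = 2, Var(x̄₁−x̄₂) = σ²(1/n₁ + 1/(k·n₁)) = σ²·(k+1)/(k·n₁).
So n₁ = (1 + 1/k)·((z_{α/2} + z_β)/d)² = 1.500 × (3.290/0.72)².
n₁ = 1.500 × 20.88 = 31.3.
Round up: n₁ = 32, giving n₂ = 2 × 32 = 64.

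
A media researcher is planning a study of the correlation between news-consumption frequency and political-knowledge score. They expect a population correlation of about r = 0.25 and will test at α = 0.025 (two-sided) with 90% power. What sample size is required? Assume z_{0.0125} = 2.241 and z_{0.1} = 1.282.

n = 194

Fisher's z: C = ½·ln((1+r)/(1−r)) = ½·ln(1.6667) = 0.2554.
n = ((z_{α/2} + z_β)/C)² + 3.
(2.241 + 1.282) / 0.2554 = 3.523 / 0.2554 = 13.794.
n = 13.794² + 3 = 190.28 + 3 = 193.3.
Round up.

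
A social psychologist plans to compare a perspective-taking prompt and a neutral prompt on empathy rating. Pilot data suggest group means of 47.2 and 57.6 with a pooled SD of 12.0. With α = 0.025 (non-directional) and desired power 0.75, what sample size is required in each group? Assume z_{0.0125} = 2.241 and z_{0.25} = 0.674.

Cohen's d = |M₁ − M₂| / SD_pooled = |47.2 − 57.6| / 12.0 = 10.4 / 12.0 = 0.867.
For two independent groups with equal n: n = 2·((z_{α/2} + z_β) / d)².
z_{α/2} + z_β = 2.241 + 0.674 = 2.915.
n = 2 × (2.915 / 0.867)² = 2 × 3.362² = 2 × 11.30 = 22.6.
Round up to the next whole participant.

n = 23 per group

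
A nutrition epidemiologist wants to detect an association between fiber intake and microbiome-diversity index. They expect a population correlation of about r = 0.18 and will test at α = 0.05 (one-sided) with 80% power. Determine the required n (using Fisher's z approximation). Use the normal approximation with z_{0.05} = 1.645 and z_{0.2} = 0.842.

n = 190

Fisher's z: C = ½·ln((1+r)/(1−r)) = ½·ln(1.4390) = 0.1820.
n = ((z_{α} + z_β)/C)² + 3.
(1.645 + 0.842) / 0.1820 = 2.487 / 0.1820 = 13.665.
n = 13.665² + 3 = 186.73 + 3 = 189.7.
Round up.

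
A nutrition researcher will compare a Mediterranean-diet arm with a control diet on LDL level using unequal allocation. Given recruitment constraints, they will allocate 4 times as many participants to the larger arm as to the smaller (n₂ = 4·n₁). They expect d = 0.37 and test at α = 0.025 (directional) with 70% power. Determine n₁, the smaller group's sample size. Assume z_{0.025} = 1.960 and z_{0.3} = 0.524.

With allocation ratio k = n₂/n₁ = 4, Var(x̄₁−x̄₂) = σ²(1/n₁ + 1/(k·n₁)) = σ²·(k+1)/(k·n₁).
So n₁ = (1 + 1/k)·((z_{α} + z_β)/d)² = 1.250 × (2.484/0.37)².
n₁ = 1.250 × 45.07 = 56.3.
Round up: n₁ = 57, giving n₂ = 4 × 57 = 228.

n₁ = 57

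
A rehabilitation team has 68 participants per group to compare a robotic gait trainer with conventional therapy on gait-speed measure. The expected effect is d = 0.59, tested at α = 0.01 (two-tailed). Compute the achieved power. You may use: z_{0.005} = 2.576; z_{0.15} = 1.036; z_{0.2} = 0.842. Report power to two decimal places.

power ≈ 0.81

For two equal groups, power = Φ(d·√(n/2) − z_{α/2}).
d·√(n/2) = 0.59 × √(68/2) = 0.59 × 5.831 = 3.440.
z_β = 3.440 − 2.576 = 0.864.
Power = Φ(0.864) = 0.806.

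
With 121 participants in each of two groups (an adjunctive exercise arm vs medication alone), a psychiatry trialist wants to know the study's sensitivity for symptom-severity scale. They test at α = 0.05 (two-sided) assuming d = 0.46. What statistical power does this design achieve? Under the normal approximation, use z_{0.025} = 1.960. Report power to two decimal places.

For two equal groups, power = Φ(d·√(n/2) − z_{α/2}).
d·√(n/2) = 0.46 × √(121/2) = 0.46 × 7.778 = 3.578.
z_β = 3.578 − 1.960 = 1.618.
Power = Φ(1.618) = 0.947.

power ≈ 0.95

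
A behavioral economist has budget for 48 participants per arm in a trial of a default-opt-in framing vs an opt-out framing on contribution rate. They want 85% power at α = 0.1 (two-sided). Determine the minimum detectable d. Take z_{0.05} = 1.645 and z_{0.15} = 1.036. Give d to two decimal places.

d_min ≈ 0.55

For two independent groups of n = 48 each: d_min = (z_{α/2} + z_β)·√(2/n).
z-sum = 1.645 + 1.036 = 2.681.
d_min = 2.681 × √(2/48) = 2.681 × 0.2041 = 0.547.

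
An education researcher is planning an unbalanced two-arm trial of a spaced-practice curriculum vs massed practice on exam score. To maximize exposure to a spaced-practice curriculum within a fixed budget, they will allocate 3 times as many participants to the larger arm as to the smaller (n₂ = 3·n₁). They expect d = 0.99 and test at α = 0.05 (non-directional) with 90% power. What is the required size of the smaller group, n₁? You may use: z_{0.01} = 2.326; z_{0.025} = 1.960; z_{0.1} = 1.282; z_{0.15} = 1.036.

With allocation ratio k = n₂/n₁ = 3, Var(x̄₁−x̄₂) = σ²(1/n₁ + 1/(k·n₁)) = σ²·(k+1)/(k·n₁).
So n₁ = (1 + 1/k)·((z_{α/2} + z_β)/d)² = 1.333 × (3.242/0.99)².
n₁ = 1.333 × 10.72 = 14.3.
Round up: n₁ = 15, giving n₂ = 3 × 15 = 45.

n₁ = 15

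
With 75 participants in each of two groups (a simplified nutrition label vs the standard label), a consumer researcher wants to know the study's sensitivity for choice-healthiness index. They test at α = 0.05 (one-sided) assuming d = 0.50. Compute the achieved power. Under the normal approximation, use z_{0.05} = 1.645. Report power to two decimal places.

power ≈ 0.92

For two equal groups, power = Φ(d·√(n/2) − z_{α}).
d·√(n/2) = 0.50 × √(75/2) = 0.50 × 6.124 = 3.062.
z_β = 3.062 − 1.645 = 1.417.
Power = Φ(1.417) = 0.922.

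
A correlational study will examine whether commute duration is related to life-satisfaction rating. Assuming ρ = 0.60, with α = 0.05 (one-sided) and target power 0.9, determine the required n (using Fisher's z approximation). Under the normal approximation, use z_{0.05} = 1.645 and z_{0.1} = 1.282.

Fisher's z: C = ½·ln((1+r)/(1−r)) = ½·ln(4.0000) = 0.6931.
n = ((z_{α} + z_β)/C)² + 3.
(1.645 + 1.282) / 0.6931 = 2.927 / 0.6931 = 4.223.
n = 4.223² + 3 = 17.83 + 3 = 20.8.
Round up.

n = 21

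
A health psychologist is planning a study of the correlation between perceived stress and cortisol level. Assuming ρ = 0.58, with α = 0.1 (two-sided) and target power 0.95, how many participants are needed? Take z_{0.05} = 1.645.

n = 28

Fisher's z: C = ½·ln((1+r)/(1−r)) = ½·ln(3.7619) = 0.6625.
n = ((z_{α/2} + z_β)/C)² + 3.
(1.645 + 1.645) / 0.6625 = 3.290 / 0.6625 = 4.966.
n = 4.966² + 3 = 24.66 + 3 = 27.7.
Round up.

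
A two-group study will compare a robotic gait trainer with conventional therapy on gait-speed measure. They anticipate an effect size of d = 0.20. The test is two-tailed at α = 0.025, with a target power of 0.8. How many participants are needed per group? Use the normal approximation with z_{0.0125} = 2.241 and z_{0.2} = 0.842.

n = 476 per group

For two independent groups with equal n: n = 2·((z_{α/2} + z_β) / d)².
z_{α/2} + z_β = 2.241 + 0.842 = 3.083.
n = 2 × (3.083 / 0.20)² = 2 × 15.415² = 2 × 237.62 = 475.2.
Round up to the next whole participant.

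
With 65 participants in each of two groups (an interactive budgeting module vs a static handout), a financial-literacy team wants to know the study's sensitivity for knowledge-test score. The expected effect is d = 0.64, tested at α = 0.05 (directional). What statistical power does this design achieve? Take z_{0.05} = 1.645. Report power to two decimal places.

For two equal groups, power = Φ(d·√(n/2) − z_{α}).
d·√(n/2) = 0.64 × √(65/2) = 0.64 × 5.701 = 3.649.
z_β = 3.649 − 1.645 = 2.004.
Power = Φ(2.004) = 0.977.

power ≈ 0.98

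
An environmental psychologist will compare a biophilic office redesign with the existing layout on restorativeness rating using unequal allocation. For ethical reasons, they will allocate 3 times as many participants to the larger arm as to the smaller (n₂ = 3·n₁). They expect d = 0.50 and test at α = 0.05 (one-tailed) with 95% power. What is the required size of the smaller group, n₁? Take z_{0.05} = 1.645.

n₁ = 58

With allocation ratio k = n₂/n₁ = 3, Var(x̄₁−x̄₂) = σ²(1/n₁ + 1/(k·n₁)) = σ²·(k+1)/(k·n₁).
So n₁ = (1 + 1/k)·((z_{α} + z_β)/d)² = 1.333 × (3.290/0.50)².
n₁ = 1.333 × 43.30 = 57.7.
Round up: n₁ = 58, giving n₂ = 3 × 58 = 174.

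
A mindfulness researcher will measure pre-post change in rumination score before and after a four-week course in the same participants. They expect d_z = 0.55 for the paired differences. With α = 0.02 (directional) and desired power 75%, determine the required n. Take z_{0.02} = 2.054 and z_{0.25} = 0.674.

For a paired (one-sample on differences) test: n = ((z_{α} + z_β) / d)².
z_{α} + z_β = 2.054 + 0.674 = 2.728.
n = (2.728 / 0.55)² = 4.960² = 24.60.
Round up.

n = 25 pairs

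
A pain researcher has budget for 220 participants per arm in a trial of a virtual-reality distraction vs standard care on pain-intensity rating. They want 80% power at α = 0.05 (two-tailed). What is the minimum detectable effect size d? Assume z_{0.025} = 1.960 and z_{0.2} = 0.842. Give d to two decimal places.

For two independent groups of n = 220 each: d_min = (z_{α/2} + z_β)·√(2/n).
z-sum = 1.960 + 0.842 = 2.802.
d_min = 2.802 × √(2/220) = 2.802 × 0.0953 = 0.267.

d_min ≈ 0.27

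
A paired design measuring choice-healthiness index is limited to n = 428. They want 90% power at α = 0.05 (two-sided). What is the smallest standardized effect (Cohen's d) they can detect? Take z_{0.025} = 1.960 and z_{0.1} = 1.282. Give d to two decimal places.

For a single sample (or paired design) of n = 428: d_min = (z_{α/2} + z_β)/√n.
z-sum = 1.960 + 1.282 = 3.242.
d_min = 3.242 / √428 = 3.242 / 20.688 = 0.157.

d_min ≈ 0.16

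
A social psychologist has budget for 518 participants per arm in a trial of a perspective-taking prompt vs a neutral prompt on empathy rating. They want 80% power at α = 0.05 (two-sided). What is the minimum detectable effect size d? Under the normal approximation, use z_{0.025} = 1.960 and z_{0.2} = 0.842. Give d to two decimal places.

d_min ≈ 0.17

For two independent groups of n = 518 each: d_min = (z_{α/2} + z_β)·√(2/n).
z-sum = 1.960 + 0.842 = 2.802.
d_min = 2.802 × √(2/518) = 2.802 × 0.0621 = 0.174.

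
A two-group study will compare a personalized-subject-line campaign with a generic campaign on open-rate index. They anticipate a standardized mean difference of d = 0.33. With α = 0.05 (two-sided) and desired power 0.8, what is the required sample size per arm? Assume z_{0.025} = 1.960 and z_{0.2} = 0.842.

For two independent groups with equal n: n = 2·((z_{α/2} + z_β) / d)².
z_{α/2} + z_β = 1.960 + 0.842 = 2.802.
n = 2 × (2.802 / 0.33)² = 2 × 8.491² = 2 × 72.10 = 144.2.
Round up to the next whole participant.

n = 145 per group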